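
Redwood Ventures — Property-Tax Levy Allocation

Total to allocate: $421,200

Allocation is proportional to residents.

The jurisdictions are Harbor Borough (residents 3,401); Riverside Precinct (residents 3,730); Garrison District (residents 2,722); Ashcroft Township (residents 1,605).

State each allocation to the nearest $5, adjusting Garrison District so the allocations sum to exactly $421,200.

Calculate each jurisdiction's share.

Harbor Borough: $125,020; Riverside Precinct: $137,115; Garrison District: $100,065; Ashcroft Township: $59,000

Residents total: 11,458.
Pro-rata amounts: Harbor Borough 3,401/11,458 × $421,200 = 125,021.92; Riverside Precinct 3,730/11,458 × $421,200 = 137,116.08; Garrison District 2,722/11,458 × $421,200 = 100,061.65; Ashcroft Township 1,605/11,458 × $421,200 = 59,000.35.
After rounding ($5): Harbor Borough $125,020; Riverside Precinct $137,115; Garrison District $100,060; Ashcroft Township $59,000. Sum = $421,195.
Difference $421,200 − $421,195 = +$5 applied to Garrison District: Garrison District becomes $100,065.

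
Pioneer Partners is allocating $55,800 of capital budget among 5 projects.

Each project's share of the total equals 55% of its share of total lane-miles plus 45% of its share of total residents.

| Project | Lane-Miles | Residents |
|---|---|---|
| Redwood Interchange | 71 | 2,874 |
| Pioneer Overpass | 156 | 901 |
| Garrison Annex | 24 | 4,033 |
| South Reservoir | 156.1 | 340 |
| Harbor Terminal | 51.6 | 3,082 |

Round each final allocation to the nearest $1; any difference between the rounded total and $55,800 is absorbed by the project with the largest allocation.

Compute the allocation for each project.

Lane-miles total 458.7; residents total 11,230.
Blended shares (55% lane-miles + 45% residents): Redwood Interchange 0.2003; Pioneer Overpass 0.2232; Garrison Annex 0.1904; South Reservoir 0.2008; Harbor Terminal 0.1854.
Raw shares: Redwood Interchange 11,176.55; Pioneer Overpass 12,452.02; Garrison Annex 10,623.44; South Reservoir 11,204.33; Harbor Terminal 10,343.65.
Rounded to nearest $1: Redwood Interchange $11,177; Pioneer Overpass $12,452; Garrison Annex $10,623; South Reservoir $11,204; Harbor Terminal $10,344. Sum = $55,800.
No rounding difference to absorb.

Redwood Interchange: $11,177 | Pioneer Overpass: $12,452 | Garrison Annex: $10,623 | South Reservoir: $11,204 | Harbor Terminal: $10,344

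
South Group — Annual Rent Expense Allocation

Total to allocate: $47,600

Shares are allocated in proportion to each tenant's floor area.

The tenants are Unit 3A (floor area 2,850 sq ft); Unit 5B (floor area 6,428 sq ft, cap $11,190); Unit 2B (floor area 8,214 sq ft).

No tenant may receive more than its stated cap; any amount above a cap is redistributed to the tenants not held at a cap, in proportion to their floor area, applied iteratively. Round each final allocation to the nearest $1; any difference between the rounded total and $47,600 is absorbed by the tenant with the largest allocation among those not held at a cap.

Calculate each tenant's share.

Unit 3A: $9,379 · Unit 5B: $11,190 · Unit 2B: $27,031

Total floor area = 17,492.
Proportional shares (ignoring caps): Unit 3A 7,755.55; Unit 5B 17,492.16; Unit 2B 22,352.30.
Held at cap: Unit 5B ($11,190); remaining pool $36,410 reallocated over remaining floor area 11,064.
Shares after redistribution: Unit 3A 9,378.93 → $9,379; Unit 2B 27,031.07 → $27,031.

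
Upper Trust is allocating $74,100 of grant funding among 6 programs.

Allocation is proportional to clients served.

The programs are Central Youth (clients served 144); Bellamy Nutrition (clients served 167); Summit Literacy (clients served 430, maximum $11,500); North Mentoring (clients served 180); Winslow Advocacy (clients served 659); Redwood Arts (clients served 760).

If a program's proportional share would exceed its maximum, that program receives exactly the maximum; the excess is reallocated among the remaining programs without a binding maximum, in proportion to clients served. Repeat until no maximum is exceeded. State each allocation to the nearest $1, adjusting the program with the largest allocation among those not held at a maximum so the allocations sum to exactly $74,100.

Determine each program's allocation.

Clients served total: 2,340.
Pro-rata shares before constraints: Central Youth 4,560.00; Bellamy Nutrition 5,288.33; Summit Literacy 13,616.67; North Mentoring 5,700.00; Winslow Advocacy 20,868.33; Redwood Arts 24,066.67.
Cap binds for Summit Literacy ($11,500); balance $62,600 reallocated over remaining clients served 1,910.
Redistributed shares: Central Youth 4,719.58 → $4,720; Bellamy Nutrition 5,473.40 → $5,473; North Mentoring 5,899.48 → $5,899; Winslow Advocacy 21,598.64 → $21,599; Redwood Arts 24,908.90 → $24,909.

Central Youth: $4,720 | Bellamy Nutrition: $5,473 | Summit Literacy: $11,500 | North Mentoring: $5,899 | Winslow Advocacy: $21,599 | Redwood Arts: $24,909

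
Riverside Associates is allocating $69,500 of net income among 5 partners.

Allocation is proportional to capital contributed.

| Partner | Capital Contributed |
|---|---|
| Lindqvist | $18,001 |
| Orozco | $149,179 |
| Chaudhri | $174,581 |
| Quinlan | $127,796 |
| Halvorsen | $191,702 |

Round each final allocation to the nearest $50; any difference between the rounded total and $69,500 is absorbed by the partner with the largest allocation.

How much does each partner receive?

Lindqvist: $1,900; Orozco: $15,700; Chaudhri: $18,350; Quinlan: $13,450; Halvorsen: $20,100

Sum of capital contributed: 661,259.
Proportional shares: Lindqvist 18,001/661,259 × $69,500 = 1,891.95; Orozco 149,179/661,259 × $69,500 = 15,679.09; Chaudhri 174,581/661,259 × $69,500 = 18,348.91; Quinlan 127,796/661,259 × $69,500 = 13,431.68; Halvorsen 191,702/661,259 × $69,500 = 20,148.37.
After rounding ($50): Lindqvist $1,900; Orozco $15,700; Chaudhri $18,350; Quinlan $13,450; Halvorsen $20,150. Sum = $69,550.
Difference $69,500 − $69,550 = −$50 applied to largest allocation (Halvorsen): Halvorsen becomes $20,100.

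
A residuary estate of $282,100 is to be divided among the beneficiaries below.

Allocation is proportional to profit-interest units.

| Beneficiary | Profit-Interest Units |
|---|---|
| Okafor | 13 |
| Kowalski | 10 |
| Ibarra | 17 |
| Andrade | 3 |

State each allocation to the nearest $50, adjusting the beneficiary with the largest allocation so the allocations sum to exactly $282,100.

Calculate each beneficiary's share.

Total profit-interest units = 43.
Raw shares: Okafor 13/43 × $282,100 = 85,286.05; Kowalski 10/43 × $282,100 = 65,604.65; Ibarra 17/43 × $282,100 = 111,527.91; Andrade 3/43 × $282,100 = 19,681.40.
Rounded to nearest $50: Okafor $85,300; Kowalski $65,600; Ibarra $111,550; Andrade $19,700. Sum = $282,150.
Difference $282,100 − $282,150 = −$50 applied to largest allocation (Ibarra): Ibarra becomes $111,500.

Okafor: $85,300 · Kowalski: $65,600 · Ibarra: $111,500 · Andrade: $19,700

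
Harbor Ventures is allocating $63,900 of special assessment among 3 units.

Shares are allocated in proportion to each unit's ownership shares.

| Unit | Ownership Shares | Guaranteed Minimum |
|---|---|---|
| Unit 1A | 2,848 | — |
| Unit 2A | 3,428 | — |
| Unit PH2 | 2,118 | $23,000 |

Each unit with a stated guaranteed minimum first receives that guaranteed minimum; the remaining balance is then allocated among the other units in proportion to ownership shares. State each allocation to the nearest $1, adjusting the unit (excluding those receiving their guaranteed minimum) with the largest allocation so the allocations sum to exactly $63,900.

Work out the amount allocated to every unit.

Guaranteed amounts: Unit PH2 $23,000. Residual $40,900.
Residual split over remaining ownership shares 6,276: Unit 1A 18,560.10 → $18,560; Unit 2A 22,339.90 → $22,340.

Unit 1A: $18,560; Unit 2A: $22,340; Unit PH2: $23,000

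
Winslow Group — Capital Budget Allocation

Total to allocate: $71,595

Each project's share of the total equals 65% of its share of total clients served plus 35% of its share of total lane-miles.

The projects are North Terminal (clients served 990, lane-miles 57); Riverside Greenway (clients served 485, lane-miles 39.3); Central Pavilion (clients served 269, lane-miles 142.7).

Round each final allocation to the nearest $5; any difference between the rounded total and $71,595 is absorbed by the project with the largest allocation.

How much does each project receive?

Totals — clients served 1,744, lane-miles 239.
Composite weights (65% clients served + 35% lane-miles): North Terminal 0.4525; Riverside Greenway 0.2383; Central Pavilion 0.3092.
Pro-rata amounts: North Terminal 32,393.31; Riverside Greenway 17,062.16; Central Pavilion 22,139.53.
After rounding ($5): North Terminal $32,395; Riverside Greenway $17,060; Central Pavilion $22,140. Sum = $71,595.
No rounding difference to absorb.

North Terminal: $32,395; Riverside Greenway: $17,060; Central Pavilion: $22,140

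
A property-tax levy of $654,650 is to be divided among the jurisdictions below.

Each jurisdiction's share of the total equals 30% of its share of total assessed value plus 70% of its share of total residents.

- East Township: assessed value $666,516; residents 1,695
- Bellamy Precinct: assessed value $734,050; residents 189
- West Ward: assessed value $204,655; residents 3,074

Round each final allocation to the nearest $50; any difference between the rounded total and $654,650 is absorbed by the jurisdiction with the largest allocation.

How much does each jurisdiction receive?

Assessed value total 1,605,221; residents total 4,958.
Combined weights (30% assessed value + 70% residents): East Township 0.3639; Bellamy Precinct 0.1639; West Ward 0.4723.
Raw shares: East Township 238,211.09; Bellamy Precinct 107,278.06; West Ward 309,160.85.
After rounding ($50): East Township $238,200; Bellamy Precinct $107,300; West Ward $309,150. Sum = $654,650.
Sum already equals the total — no adjustment.

East Township: $238,200; Bellamy Precinct: $107,300; West Ward: $309,150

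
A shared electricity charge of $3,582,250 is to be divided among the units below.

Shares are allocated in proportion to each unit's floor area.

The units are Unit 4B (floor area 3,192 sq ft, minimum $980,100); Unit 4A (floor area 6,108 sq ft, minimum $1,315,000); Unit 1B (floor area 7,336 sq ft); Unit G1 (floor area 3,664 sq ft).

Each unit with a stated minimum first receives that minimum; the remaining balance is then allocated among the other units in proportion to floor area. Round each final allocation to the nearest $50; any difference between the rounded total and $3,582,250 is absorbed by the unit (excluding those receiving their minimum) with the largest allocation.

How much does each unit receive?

Fund the minimums — Unit 4B $980,100; Unit 4A $1,315,000. Balance $1,287,150.
Balance split over remaining floor area 11,000: Unit 1B 858,412.04 → $858,400; Unit G1 428,737.96 → $428,750.

Unit 4B: $980,100; Unit 4A: $1,315,000; Unit 1B: $858,400; Unit G1: $428,750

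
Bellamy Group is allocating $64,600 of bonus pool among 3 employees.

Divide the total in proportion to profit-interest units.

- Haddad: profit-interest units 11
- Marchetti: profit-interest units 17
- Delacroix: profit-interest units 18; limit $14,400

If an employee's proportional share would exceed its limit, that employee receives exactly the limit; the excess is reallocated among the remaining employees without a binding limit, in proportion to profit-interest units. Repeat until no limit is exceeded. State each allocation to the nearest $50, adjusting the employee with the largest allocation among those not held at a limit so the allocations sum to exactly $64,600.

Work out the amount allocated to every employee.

Profit-interest units total: 46.
Pro-rata shares before constraints: Haddad 15,447.83; Marchetti 23,873.91; Delacroix 25,278.26.
Cap binds for Delacroix ($14,400); residual $50,200 reallocated over remaining profit-interest units 28.
Redistributed shares: Haddad 19,721.43 → $19,700; Marchetti 30,478.57 → $30,500.

Haddad: $19,700; Marchetti: $30,500; Delacroix: $14,400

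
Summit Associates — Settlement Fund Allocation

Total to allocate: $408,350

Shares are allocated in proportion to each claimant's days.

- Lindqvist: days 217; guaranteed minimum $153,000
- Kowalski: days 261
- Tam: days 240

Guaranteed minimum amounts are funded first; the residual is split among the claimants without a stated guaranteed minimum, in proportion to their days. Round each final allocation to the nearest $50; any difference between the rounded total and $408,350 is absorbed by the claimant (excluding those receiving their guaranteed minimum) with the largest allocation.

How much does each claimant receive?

Lindqvist: $153,000; Kowalski: $133,050; Tam: $122,300

Fund the minimums — Lindqvist $153,000. Residual $255,350.
Residual split over remaining days 501: Kowalski 133,026.65 → $133,050; Tam 122,323.35 → $122,300.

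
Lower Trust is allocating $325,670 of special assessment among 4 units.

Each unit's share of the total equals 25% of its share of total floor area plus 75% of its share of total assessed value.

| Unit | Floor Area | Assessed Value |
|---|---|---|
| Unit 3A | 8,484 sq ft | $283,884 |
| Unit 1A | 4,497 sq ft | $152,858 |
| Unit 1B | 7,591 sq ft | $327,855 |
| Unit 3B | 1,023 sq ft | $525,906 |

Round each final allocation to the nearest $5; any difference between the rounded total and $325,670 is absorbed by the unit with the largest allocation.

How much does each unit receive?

Floor area total 21,595; assessed value total 1,290,503.
Blended shares (25% floor area + 75% assessed value): Unit 3A 0.2632; Unit 1A 0.1409; Unit 1B 0.2784; Unit 3B 0.3175.
Raw shares: Unit 3A 85,716.89; Unit 1A 45,885.91; Unit 1B 90,672.46; Unit 3B 103,394.74.
At nearest $5: Unit 3A $85,715; Unit 1A $45,885; Unit 1B $90,670; Unit 3B $103,395. Sum = $325,665.
Difference $325,670 − $325,665 = +$5 applied to largest allocation (Unit 3B): Unit 3B becomes $103,400.

Unit 3A: $85,715 · Unit 1A: $45,885 · Unit 1B: $90,670 · Unit 3B: $103,400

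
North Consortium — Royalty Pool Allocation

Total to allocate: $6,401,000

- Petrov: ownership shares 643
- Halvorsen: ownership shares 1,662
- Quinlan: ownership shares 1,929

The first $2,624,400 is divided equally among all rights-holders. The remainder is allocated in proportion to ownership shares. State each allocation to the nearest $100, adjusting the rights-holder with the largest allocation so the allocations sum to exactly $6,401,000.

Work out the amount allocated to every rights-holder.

$2,624,400 shared equally gives $874,800 per rights-holder.
Remainder $3,776,600 by ownership shares (total 4,234): Petrov 573,536.56 → $573,500; Halvorsen 1,482,453.76 → $1,482,500; Quinlan 1,720,609.68 → $1,720,600.
Totals: Petrov $874,800 + $573,500 = $1,448,300; Halvorsen $874,800 + $1,482,500 = $2,357,300; Quinlan $874,800 + $1,720,600 = $2,595,400.

Petrov: $1,448,300; Halvorsen: $2,357,300; Quinlan: $2,595,400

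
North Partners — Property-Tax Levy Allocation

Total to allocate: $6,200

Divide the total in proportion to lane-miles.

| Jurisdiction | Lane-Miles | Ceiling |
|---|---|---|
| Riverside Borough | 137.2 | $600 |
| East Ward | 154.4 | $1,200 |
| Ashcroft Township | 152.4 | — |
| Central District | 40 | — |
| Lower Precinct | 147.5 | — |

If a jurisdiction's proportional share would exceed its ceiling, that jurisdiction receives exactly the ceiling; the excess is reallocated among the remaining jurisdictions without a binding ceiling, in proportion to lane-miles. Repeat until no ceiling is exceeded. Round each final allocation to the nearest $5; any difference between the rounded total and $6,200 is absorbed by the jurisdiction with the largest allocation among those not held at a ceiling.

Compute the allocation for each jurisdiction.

Riverside Borough: $600 | East Ward: $1,200 | Ashcroft Township: $1,970 | Central District: $520 | Lower Precinct: $1,910

Combined lane-miles = 631.5.
Proportional shares (ignoring caps): Riverside Borough 1,347.02; East Ward 1,515.88; Ashcroft Township 1,496.25; Central District 392.72; Lower Precinct 1,448.14.
Capped: Riverside Borough ($600), East Ward ($1,200); residual $4,400 reallocated over remaining lane-miles 339.9.
Remaining shares: Ashcroft Township 1,972.82 → $1,975; Central District 517.80 → $520; Lower Precinct 1,909.39 → $1,910.
Rounding difference −$5 applied to Ashcroft Township → $1,970.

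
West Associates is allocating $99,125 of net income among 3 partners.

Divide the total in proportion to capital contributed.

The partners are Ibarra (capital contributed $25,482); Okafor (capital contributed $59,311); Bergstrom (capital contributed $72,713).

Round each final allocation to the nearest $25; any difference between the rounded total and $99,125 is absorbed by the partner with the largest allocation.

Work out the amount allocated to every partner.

Total capital contributed = 157,506.
Unrounded shares: Ibarra 25,482/157,506 × $99,125 = 16,036.87; Okafor 59,311/157,506 × $99,125 = 37,326.85; Bergstrom 72,713/157,506 × $99,125 = 45,761.28.
Rounded to nearest $25: Ibarra $16,025; Okafor $37,325; Bergstrom $45,750. Sum = $99,100.
Difference $99,125 − $99,100 = +$25 applied to largest allocation (Bergstrom): Bergstrom becomes $45,775.

Ibarra: $16,025 · Okafor: $37,325 · Bergstrom: $45,775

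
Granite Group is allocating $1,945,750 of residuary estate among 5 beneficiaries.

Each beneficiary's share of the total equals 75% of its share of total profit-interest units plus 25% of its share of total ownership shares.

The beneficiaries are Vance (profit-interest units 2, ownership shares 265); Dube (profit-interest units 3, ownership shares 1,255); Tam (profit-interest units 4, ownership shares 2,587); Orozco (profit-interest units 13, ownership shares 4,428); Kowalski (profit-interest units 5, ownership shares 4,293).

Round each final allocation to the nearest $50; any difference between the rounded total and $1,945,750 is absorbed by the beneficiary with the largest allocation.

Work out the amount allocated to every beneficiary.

Vance: $118,150 | Dube: $209,750 | Tam: $314,300 | Orozco: $870,500 | Kowalski: $433,050

Totals — profit-interest units 27, ownership shares 12,828.
Blended shares (75% profit-interest units + 25% ownership shares): Vance 0.0607; Dube 0.1078; Tam 0.1615; Orozco 0.4474; Kowalski 0.2226.
Proportional shares: Vance 118,146.02; Dube 209,735.41; Tam 314,293.43; Orozco 870,541.61; Kowalski 433,033.53.
Rounded to nearest $50: Vance $118,150; Dube $209,750; Tam $314,300; Orozco $870,550; Kowalski $433,050. Sum = $1,945,800.
Difference $1,945,750 − $1,945,800 = −$50 applied to largest allocation (Orozco): Orozco becomes $870,500.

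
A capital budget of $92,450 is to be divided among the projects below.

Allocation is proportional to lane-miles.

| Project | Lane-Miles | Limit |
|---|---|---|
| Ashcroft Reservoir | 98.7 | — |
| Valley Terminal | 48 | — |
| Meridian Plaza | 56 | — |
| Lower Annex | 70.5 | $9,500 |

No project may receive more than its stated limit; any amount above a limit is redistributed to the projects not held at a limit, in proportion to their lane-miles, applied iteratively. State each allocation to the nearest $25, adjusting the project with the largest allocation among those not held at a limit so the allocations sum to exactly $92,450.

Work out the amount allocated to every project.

Ashcroft Reservoir: $40,375 | Valley Terminal: $19,650 | Meridian Plaza: $22,925 | Lower Annex: $9,500

Total lane-miles = 273.2.
Pro-rata shares before constraints: Ashcroft Reservoir 33,399.76; Valley Terminal 16,243.05; Meridian Plaza 18,950.22; Lower Annex 23,856.97.
Held at cap: Lower Annex ($9,500); residual $82,950 reallocated over remaining lane-miles 202.7.
Shares after redistribution: Ashcroft Reservoir 40,390.55 → $40,400; Valley Terminal 19,642.82 → $19,650; Meridian Plaza 22,916.63 → $22,925.
Rounding difference −$25 applied to Ashcroft Reservoir → $40,375.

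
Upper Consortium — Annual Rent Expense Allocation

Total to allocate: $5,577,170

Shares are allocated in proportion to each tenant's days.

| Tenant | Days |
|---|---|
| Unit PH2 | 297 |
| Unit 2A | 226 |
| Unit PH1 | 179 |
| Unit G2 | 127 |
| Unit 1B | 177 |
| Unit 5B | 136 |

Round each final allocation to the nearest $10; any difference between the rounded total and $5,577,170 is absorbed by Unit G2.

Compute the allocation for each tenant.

Sum of days: 1,142.
Raw shares: Unit PH2 297/1,142 × $5,577,170 = 1,450,454.89; Unit 2A 226/1,142 × $5,577,170 = 1,103,713.15; Unit PH1 179/1,142 × $5,577,170 = 874,179.89; Unit G2 127/1,142 × $5,577,170 = 620,228.19; Unit 1B 177/1,142 × $5,577,170 = 864,412.51; Unit 5B 136/1,142 × $5,577,170 = 664,181.37.
At nearest $10: Unit PH2 $1,450,450; Unit 2A $1,103,710; Unit PH1 $874,180; Unit G2 $620,230; Unit 1B $864,410; Unit 5B $664,180. Sum = $5,577,160.
Difference $5,577,170 − $5,577,160 = +$10 applied to Unit G2: Unit G2 becomes $620,240.

Unit PH2: $1,450,450; Unit 2A: $1,103,710; Unit PH1: $874,180; Unit G2: $620,240; Unit 1B: $864,410; Unit 5B: $664,180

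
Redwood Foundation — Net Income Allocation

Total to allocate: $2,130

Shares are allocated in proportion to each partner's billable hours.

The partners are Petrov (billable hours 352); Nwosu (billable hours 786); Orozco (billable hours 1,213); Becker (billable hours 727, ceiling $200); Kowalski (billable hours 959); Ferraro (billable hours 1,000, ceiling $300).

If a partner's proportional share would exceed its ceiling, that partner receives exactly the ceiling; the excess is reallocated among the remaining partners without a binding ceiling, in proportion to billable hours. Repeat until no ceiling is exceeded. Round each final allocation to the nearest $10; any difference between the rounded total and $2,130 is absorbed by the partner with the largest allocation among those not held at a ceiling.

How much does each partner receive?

Petrov: $170 · Nwosu: $390 · Orozco: $600 · Becker: $200 · Kowalski: $470 · Ferraro: $300

Billable hours total: 5,037.
Pro-rata shares before constraints: Petrov 148.85; Nwosu 332.38; Orozco 512.94; Becker 307.43; Kowalski 405.53; Ferraro 422.87.
Cap binds for Becker ($200), Ferraro ($300); residual $1,630 reallocated over remaining billable hours 3,310.
Shares after redistribution: Petrov 173.34 → $170; Nwosu 387.06 → $390; Orozco 597.34 → $600; Kowalski 472.26 → $470.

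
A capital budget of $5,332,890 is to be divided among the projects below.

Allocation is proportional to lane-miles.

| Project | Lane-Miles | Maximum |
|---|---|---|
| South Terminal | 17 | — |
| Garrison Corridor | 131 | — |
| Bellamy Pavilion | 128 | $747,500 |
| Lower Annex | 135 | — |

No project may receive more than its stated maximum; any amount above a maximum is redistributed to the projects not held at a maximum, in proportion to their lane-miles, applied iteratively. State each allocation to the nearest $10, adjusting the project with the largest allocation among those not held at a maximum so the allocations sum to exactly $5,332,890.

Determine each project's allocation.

Sum of lane-miles: 411.
Pro-rata shares before constraints: South Terminal 220,581.82; Garrison Corridor 1,699,777.59; Bellamy Pavilion 1,660,851.39; Lower Annex 1,751,679.20.
Held at cap: Bellamy Pavilion ($747,500); residual $4,585,390 reallocated over remaining lane-miles 283.
Remaining shares: South Terminal 275,447.46 → $275,450; Garrison Corridor 2,122,565.69 → $2,122,570; Lower Annex 2,187,376.86 → $2,187,380.
Rounding difference −$10 applied to Lower Annex → $2,187,370.

South Terminal: $275,450; Garrison Corridor: $2,122,570; Bellamy Pavilion: $747,500; Lower Annex: $2,187,370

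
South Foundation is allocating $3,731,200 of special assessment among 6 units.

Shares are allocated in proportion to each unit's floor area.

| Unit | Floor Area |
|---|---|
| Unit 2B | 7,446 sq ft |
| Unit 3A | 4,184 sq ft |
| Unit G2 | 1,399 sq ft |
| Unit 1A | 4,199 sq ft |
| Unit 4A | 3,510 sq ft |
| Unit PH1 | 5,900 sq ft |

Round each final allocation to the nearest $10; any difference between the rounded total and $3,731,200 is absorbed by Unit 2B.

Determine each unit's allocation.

Unit 2B: $1,042,950; Unit 3A: $586,060; Unit G2: $195,960; Unit 1A: $588,160; Unit 4A: $491,650; Unit PH1: $826,420

Total floor area = 26,638.
Pro-rata amounts: Unit 2B 7,446/26,638 × $3,731,200 = 1,042,965.51; Unit 3A 4,184/26,638 × $3,731,200 = 586,055.29; Unit G2 1,399/26,638 × $3,731,200 = 195,958.74; Unit 1A 4,199/26,638 × $3,731,200 = 588,156.35; Unit 4A 3,510/26,638 × $3,731,200 = 491,647.72; Unit PH1 5,900/26,638 × $3,731,200 = 826,416.40.
After rounding ($10): Unit 2B $1,042,970; Unit 3A $586,060; Unit G2 $195,960; Unit 1A $588,160; Unit 4A $491,650; Unit PH1 $826,420. Sum = $3,731,220.
Difference $3,731,200 − $3,731,220 = −$20 applied to Unit 2B: Unit 2B becomes $1,042,950.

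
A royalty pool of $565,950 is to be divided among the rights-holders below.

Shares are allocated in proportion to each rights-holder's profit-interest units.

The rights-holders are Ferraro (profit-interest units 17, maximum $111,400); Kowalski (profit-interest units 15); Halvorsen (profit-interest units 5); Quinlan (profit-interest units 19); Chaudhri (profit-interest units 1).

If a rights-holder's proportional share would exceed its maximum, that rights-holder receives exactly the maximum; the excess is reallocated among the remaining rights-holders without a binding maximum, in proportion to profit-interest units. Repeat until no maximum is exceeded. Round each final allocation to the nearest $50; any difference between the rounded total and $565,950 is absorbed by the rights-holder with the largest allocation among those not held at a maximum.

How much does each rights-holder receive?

Ferraro: $111,400 | Kowalski: $170,450 | Halvorsen: $56,800 | Quinlan: $215,950 | Chaudhri: $11,350

Sum of profit-interest units: 57.
Pro-rata shares before constraints: Ferraro 168,792.11; Kowalski 148,934.21; Halvorsen 49,644.74; Quinlan 188,650.00; Chaudhri 9,928.95.
Held at cap: Ferraro ($111,400); residual $454,550 reallocated over remaining profit-interest units 40.
Remaining shares: Kowalski 170,456.25 → $170,450; Halvorsen 56,818.75 → $56,800; Quinlan 215,911.25 → $215,900; Chaudhri 11,363.75 → $11,350.
Rounding difference +$50 applied to Quinlan → $215,950.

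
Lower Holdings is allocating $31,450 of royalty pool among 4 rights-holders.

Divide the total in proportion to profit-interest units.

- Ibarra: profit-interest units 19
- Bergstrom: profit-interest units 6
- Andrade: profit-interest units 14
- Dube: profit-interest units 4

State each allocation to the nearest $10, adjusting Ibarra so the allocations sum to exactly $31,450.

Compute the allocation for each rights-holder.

Profit-interest units total: 43.
Pro-rata amounts: Ibarra 19/43 × $31,450 = 13,896.51; Bergstrom 6/43 × $31,450 = 4,388.37; Andrade 14/43 × $31,450 = 10,239.53; Dube 4/43 × $31,450 = 2,925.58.
After rounding ($10): Ibarra $13,900; Bergstrom $4,390; Andrade $10,240; Dube $2,930. Sum = $31,460.
Difference $31,450 − $31,460 = −$10 applied to Ibarra: Ibarra becomes $13,890.

Ibarra: $13,890; Bergstrom: $4,390; Andrade: $10,240; Dube: $2,930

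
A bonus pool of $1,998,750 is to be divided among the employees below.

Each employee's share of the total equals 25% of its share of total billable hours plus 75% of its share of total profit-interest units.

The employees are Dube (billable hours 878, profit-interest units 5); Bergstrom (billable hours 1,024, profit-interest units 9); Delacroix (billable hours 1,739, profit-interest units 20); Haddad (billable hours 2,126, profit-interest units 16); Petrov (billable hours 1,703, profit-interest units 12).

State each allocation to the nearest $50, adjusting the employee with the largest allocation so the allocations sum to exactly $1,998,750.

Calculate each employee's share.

Billable hours total 7,470; profit-interest units total 62.
Composite weights (25% billable hours + 75% profit-interest units): Dube 0.0899; Bergstrom 0.1431; Delacroix 0.3001; Haddad 0.2647; Petrov 0.2022.
Unrounded shares: Dube 179,623.81; Bergstrom 286,103.84; Delacroix 599,894.73; Haddad 529,068.44; Petrov 404,059.18.
Rounded to nearest $50: Dube $179,600; Bergstrom $286,100; Delacroix $599,900; Haddad $529,050; Petrov $404,050. Sum = $1,998,700.
Difference $1,998,750 − $1,998,700 = +$50 applied to largest allocation (Delacroix): Delacroix becomes $599,950.

Dube: $179,600; Bergstrom: $286,100; Delacroix: $599,950; Haddad: $529,050; Petrov: $404,050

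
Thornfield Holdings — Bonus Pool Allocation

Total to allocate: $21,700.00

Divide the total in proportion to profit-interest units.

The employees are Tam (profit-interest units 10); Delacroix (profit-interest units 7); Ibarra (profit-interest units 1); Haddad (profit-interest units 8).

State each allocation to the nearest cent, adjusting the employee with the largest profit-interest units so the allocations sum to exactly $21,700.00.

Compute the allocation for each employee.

Tam: $8,346.15; Delacroix: $5,842.31; Ibarra: $834.62; Haddad: $6,676.92

Sum of profit-interest units: 10 + 7 + 1 + 8 = 26.
Unrounded shares: Tam 8,346.1538; Delacroix 5,842.3077; Ibarra 834.6154; Haddad 6,676.9231.
Rounded to nearest cent: Tam $8,346.15; Delacroix $5,842.31; Ibarra $834.62; Haddad $6,676.92. Sum = $21,700.00.
Rounded total matches; no reconciliation needed.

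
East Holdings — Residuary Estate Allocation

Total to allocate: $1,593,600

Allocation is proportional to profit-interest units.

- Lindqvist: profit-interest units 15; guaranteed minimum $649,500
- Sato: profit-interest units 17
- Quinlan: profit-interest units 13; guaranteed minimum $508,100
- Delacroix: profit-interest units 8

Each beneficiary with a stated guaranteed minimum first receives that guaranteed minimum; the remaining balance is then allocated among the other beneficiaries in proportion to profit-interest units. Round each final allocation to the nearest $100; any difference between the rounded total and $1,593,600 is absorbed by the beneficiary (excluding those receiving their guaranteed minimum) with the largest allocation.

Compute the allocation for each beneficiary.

Lindqvist: $649,500; Sato: $296,500; Quinlan: $508,100; Delacroix: $139,500

Fund the minimums — Lindqvist $649,500; Quinlan $508,100. Residual $436,000.
Residual split over remaining profit-interest units 25: Sato 296,480.00 → $296,500; Delacroix 139,520.00 → $139,500.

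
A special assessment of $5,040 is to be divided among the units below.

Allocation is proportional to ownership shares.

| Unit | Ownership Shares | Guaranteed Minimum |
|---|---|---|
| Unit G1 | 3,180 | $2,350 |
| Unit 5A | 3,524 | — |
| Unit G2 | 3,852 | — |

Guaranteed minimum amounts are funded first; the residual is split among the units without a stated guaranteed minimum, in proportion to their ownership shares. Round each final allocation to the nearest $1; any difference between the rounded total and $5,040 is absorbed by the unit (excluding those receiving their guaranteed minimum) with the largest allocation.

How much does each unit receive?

Guaranteed amounts: Unit G1 $2,350. Remaining pool $2,690.
Remaining pool split over remaining ownership shares 7,376: Unit 5A 1,285.19 → $1,285; Unit G2 1,404.81 → $1,405.

Unit G1: $2,350 | Unit 5A: $1,285 | Unit G2: $1,405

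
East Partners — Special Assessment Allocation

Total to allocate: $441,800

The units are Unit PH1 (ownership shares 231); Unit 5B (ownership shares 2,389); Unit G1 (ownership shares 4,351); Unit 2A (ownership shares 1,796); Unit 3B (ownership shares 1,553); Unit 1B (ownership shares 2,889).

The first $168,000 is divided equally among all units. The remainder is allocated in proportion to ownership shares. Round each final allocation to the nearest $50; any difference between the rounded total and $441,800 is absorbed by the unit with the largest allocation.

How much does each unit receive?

$168,000 shared equally gives $28,000 per unit.
Remainder $273,800 by ownership shares (total 13,209): Unit PH1 4,788.24 → $4,800; Unit 5B 49,519.89 → $49,500; Unit G1 90,188.80 → $90,200; Unit 2A 37,228.01 → $37,250; Unit 3B 32,191.04 → $32,200; Unit 1B 59,884.03 → $59,900.
Rounding difference −$50 on remainder applied to Unit G1.
Totals: Unit PH1 $28,000 + $4,800 = $32,800; Unit 5B $28,000 + $49,500 = $77,500; Unit G1 $28,000 + $90,150 = $118,150; Unit 2A $28,000 + $37,250 = $65,250; Unit 3B $28,000 + $32,200 = $60,200; Unit 1B $28,000 + $59,900 = $87,900.

Unit PH1: $32,800; Unit 5B: $77,500; Unit G1: $118,150; Unit 2A: $65,250; Unit 3B: $60,200; Unit 1B: $87,900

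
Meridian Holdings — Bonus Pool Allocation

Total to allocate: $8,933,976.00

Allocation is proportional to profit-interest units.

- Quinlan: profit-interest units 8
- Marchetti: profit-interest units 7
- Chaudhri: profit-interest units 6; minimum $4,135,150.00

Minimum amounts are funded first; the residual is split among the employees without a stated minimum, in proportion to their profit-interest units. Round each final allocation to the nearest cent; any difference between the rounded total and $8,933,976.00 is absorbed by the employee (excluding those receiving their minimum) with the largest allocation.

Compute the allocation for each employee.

Minimums first: Chaudhri $4,135,150.00. Balance $4,798,826.00.
Balance split over remaining profit-interest units 15: Quinlan 2,559,373.8667 → $2,559,373.87; Marchetti 2,239,452.1333 → $2,239,452.13.

Quinlan: $2,559,373.87 · Marchetti: $2,239,452.13 · Chaudhri: $4,135,150.00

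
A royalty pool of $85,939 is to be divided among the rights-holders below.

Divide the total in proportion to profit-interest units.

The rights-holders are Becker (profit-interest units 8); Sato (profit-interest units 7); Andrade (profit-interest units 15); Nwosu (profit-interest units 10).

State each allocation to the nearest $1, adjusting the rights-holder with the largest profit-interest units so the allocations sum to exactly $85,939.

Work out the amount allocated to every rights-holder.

Profit-interest units total: 8 + 7 + 15 + 10 = 40.
Unrounded shares: Becker 17,187.80; Sato 15,039.33; Andrade 32,227.12; Nwosu 21,484.75.
At nearest $1: Becker $17,188; Sato $15,039; Andrade $32,227; Nwosu $21,485. Sum = $85,939.
Sum already equals the total — no adjustment.

Becker: $17,188 · Sato: $15,039 · Andrade: $32,227 · Nwosu: $21,485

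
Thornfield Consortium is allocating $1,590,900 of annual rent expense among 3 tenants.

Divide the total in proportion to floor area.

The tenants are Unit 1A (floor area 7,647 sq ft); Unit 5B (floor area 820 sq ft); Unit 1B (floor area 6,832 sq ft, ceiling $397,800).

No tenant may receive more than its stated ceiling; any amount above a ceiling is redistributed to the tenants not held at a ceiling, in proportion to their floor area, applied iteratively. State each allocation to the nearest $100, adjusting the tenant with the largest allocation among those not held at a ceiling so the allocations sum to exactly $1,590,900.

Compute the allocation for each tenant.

Total floor area = 15,299.
Proportional shares (ignoring caps): Unit 1A 795,190.03; Unit 5B 85,269.49; Unit 1B 710,440.47.
Cap binds for Unit 1B ($397,800); balance $1,193,100 reallocated over remaining floor area 8,467.
Shares after redistribution: Unit 1A 1,077,552.34 → $1,077,600; Unit 5B 115,547.66 → $115,500.

Unit 1A: $1,077,600; Unit 5B: $115,500; Unit 1B: $397,800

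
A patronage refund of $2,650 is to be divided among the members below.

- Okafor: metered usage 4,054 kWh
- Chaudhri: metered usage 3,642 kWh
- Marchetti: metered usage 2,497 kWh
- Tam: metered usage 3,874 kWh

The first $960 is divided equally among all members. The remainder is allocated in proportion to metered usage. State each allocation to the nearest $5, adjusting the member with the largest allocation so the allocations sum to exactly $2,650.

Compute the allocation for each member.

Okafor: $725 · Chaudhri: $680 · Marchetti: $540 · Tam: $705

First tranche $960 split equally: $240 each.
Remainder $1,690 by metered usage (total 14,067): Okafor 487.04 → $485; Chaudhri 437.55 → $440; Marchetti 299.99 → $300; Tam 465.42 → $465.
Totals: Okafor $240 + $485 = $725; Chaudhri $240 + $440 = $680; Marchetti $240 + $300 = $540; Tam $240 + $465 = $705.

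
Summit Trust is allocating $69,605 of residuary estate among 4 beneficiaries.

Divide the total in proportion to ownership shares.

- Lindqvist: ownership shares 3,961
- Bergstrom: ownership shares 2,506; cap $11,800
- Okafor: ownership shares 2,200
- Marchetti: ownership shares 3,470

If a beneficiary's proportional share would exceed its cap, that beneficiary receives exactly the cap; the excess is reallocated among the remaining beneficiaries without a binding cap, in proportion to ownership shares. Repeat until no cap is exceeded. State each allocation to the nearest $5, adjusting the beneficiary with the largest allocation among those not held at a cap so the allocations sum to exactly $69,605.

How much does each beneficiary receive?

Ownership shares total: 12,137.
Pro-rata shares before constraints: Lindqvist 22,716.11; Bergstrom 14,371.77; Okafor 12,616.87; Marchetti 19,900.25.
Capped: Bergstrom ($11,800); remaining pool $57,805 reallocated over remaining ownership shares 9,631.
Remaining shares: Lindqvist 23,773.81 → $23,775; Okafor 13,204.34 → $13,205; Marchetti 20,826.85 → $20,825.

Lindqvist: $23,775 | Bergstrom: $11,800 | Okafor: $13,205 | Marchetti: $20,825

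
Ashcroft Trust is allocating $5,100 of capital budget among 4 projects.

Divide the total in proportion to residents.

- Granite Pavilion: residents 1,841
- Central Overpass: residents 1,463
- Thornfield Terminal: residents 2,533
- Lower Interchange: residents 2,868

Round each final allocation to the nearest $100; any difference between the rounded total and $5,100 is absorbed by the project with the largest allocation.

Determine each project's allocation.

Granite Pavilion: $1,100; Central Overpass: $900; Thornfield Terminal: $1,500; Lower Interchange: $1,600

Sum of residents: 8,705.
Proportional shares: Granite Pavilion 1,841/8,705 × $5,100 = 1,078.59; Central Overpass 1,463/8,705 × $5,100 = 857.13; Thornfield Terminal 2,533/8,705 × $5,100 = 1,484.01; Lower Interchange 2,868/8,705 × $5,100 = 1,680.28.
Rounded to nearest $100: Granite Pavilion $1,100; Central Overpass $900; Thornfield Terminal $1,500; Lower Interchange $1,700. Sum = $5,200.
Difference $5,100 − $5,200 = −$100 applied to largest allocation (Lower Interchange): Lower Interchange becomes $1,600.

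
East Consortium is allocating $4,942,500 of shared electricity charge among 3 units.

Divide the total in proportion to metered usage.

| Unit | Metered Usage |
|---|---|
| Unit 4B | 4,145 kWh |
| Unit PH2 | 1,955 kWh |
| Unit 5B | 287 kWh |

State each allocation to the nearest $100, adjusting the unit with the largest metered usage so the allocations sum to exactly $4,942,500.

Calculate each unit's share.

Unit 4B: $3,207,500 | Unit PH2: $1,512,900 | Unit 5B: $222,100

Total metered usage = 6,387.
Raw shares: Unit 4B 4,145/6,387 × $4,942,500 = 3,207,556.36; Unit PH2 1,955/6,387 × $4,942,500 = 1,512,852.28; Unit 5B 287/6,387 × $4,942,500 = 222,091.36.
At nearest $100: Unit 4B $3,207,600; Unit PH2 $1,512,900; Unit 5B $222,100. Sum = $4,942,600.
Difference $4,942,500 − $4,942,600 = −$100 applied to largest metered usage (Unit 4B): Unit 4B becomes $3,207,500.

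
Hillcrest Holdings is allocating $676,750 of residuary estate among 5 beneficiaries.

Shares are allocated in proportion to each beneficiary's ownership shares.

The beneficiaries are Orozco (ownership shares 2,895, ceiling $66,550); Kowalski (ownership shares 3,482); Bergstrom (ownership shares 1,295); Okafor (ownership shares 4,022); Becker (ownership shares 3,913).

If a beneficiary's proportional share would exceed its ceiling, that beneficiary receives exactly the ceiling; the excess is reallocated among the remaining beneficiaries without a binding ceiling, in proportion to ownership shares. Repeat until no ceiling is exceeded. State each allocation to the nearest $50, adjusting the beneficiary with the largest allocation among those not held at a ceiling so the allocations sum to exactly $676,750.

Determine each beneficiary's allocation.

Sum of ownership shares: 15,607.
Proportional shares (ignoring caps): Orozco 125,532.85; Kowalski 150,986.32; Bergstrom 56,153.73; Okafor 174,401.77; Becker 169,675.32.
Held at cap: Orozco ($66,550); remaining pool $610,200 reallocated over remaining ownership shares 12,712.
Shares after redistribution: Kowalski 167,142.57 → $167,150; Bergstrom 62,162.44 → $62,150; Okafor 193,063.59 → $193,050; Becker 187,831.39 → $187,850.

Orozco: $66,550; Kowalski: $167,150; Bergstrom: $62,150; Okafor: $193,050; Becker: $187,850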